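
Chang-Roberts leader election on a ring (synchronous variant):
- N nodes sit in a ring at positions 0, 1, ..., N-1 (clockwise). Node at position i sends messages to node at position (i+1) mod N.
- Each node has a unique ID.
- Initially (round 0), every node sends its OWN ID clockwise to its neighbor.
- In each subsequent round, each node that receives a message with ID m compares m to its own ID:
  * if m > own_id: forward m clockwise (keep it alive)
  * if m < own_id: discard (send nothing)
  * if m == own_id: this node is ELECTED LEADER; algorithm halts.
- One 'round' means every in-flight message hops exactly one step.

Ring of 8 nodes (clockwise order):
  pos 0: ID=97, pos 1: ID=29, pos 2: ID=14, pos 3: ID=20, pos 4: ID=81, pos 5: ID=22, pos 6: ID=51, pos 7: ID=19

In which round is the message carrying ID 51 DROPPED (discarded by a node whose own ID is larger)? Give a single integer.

Answer: 2

Derivation:
Round 1: pos1(id29) recv 97: fwd; pos2(id14) recv 29: fwd; pos3(id20) recv 14: drop; pos4(id81) recv 20: drop; pos5(id22) recv 81: fwd; pos6(id51) recv 22: drop; pos7(id19) recv 51: fwd; pos0(id97) recv 19: drop
Round 2: pos2(id14) recv 97: fwd; pos3(id20) recv 29: fwd; pos6(id51) recv 81: fwd; pos0(id97) recv 51: drop
Round 3: pos3(id20) recv 97: fwd; pos4(id81) recv 29: drop; pos7(id19) recv 81: fwd
Round 4: pos4(id81) recv 97: fwd; pos0(id97) recv 81: drop
Round 5: pos5(id22) recv 97: fwd
Round 6: pos6(id51) recv 97: fwd
Round 7: pos7(id19) recv 97: fwd
Round 8: pos0(id97) recv 97: ELECTED
Message ID 51 originates at pos 6; dropped at pos 0 in round 2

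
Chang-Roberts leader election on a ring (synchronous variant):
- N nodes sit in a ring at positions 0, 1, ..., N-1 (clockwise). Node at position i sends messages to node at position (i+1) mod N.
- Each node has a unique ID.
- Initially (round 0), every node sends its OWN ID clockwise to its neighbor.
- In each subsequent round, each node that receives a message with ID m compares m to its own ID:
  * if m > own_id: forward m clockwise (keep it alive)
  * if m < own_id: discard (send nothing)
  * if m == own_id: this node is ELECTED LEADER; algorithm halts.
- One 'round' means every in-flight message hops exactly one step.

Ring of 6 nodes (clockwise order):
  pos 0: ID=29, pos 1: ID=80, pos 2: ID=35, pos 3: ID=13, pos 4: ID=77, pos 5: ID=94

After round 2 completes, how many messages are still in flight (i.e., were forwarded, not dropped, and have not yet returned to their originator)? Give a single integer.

Round 1: pos1(id80) recv 29: drop; pos2(id35) recv 80: fwd; pos3(id13) recv 35: fwd; pos4(id77) recv 13: drop; pos5(id94) recv 77: drop; pos0(id29) recv 94: fwd
Round 2: pos3(id13) recv 80: fwd; pos4(id77) recv 35: drop; pos1(id80) recv 94: fwd
After round 2: 2 messages still in flight

Answer: 2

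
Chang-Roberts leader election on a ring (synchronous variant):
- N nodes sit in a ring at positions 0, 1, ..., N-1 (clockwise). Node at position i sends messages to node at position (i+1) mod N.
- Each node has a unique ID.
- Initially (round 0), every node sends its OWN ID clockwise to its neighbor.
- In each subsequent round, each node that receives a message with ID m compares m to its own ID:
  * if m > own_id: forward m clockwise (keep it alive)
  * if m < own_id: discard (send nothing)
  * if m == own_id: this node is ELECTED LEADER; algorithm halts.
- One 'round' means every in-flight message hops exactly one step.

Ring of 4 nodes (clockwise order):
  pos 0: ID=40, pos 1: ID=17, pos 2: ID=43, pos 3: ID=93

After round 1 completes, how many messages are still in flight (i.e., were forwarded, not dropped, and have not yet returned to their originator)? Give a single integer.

Round 1: pos1(id17) recv 40: fwd; pos2(id43) recv 17: drop; pos3(id93) recv 43: drop; pos0(id40) recv 93: fwd
After round 1: 2 messages still in flight

Answer: 2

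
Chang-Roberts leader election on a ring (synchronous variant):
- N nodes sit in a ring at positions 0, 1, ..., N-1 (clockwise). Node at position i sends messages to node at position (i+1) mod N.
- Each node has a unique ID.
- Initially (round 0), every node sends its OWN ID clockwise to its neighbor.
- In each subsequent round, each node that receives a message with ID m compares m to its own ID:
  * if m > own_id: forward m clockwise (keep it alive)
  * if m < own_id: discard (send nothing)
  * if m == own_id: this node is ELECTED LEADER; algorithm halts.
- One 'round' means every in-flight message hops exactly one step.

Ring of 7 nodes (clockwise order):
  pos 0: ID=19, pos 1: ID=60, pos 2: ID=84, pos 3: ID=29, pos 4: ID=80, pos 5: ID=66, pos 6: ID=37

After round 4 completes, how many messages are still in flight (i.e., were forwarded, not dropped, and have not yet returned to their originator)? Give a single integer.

Answer: 2

Derivation:
Round 1: pos1(id60) recv 19: drop; pos2(id84) recv 60: drop; pos3(id29) recv 84: fwd; pos4(id80) recv 29: drop; pos5(id66) recv 80: fwd; pos6(id37) recv 66: fwd; pos0(id19) recv 37: fwd
Round 2: pos4(id80) recv 84: fwd; pos6(id37) recv 80: fwd; pos0(id19) recv 66: fwd; pos1(id60) recv 37: drop
Round 3: pos5(id66) recv 84: fwd; pos0(id19) recv 80: fwd; pos1(id60) recv 66: fwd
Round 4: pos6(id37) recv 84: fwd; pos1(id60) recv 80: fwd; pos2(id84) recv 66: drop
After round 4: 2 messages still in flight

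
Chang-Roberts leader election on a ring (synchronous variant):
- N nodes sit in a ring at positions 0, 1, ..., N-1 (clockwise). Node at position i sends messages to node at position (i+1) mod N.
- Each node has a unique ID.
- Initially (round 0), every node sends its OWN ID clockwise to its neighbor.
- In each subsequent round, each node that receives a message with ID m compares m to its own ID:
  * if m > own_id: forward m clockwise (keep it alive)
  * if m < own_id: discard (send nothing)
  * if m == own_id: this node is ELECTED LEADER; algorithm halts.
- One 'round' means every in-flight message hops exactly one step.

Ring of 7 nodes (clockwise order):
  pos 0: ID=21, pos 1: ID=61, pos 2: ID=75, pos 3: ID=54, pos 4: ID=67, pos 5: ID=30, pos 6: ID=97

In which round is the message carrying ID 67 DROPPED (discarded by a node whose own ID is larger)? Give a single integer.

Answer: 2

Derivation:
Round 1: pos1(id61) recv 21: drop; pos2(id75) recv 61: drop; pos3(id54) recv 75: fwd; pos4(id67) recv 54: drop; pos5(id30) recv 67: fwd; pos6(id97) recv 30: drop; pos0(id21) recv 97: fwd
Round 2: pos4(id67) recv 75: fwd; pos6(id97) recv 67: drop; pos1(id61) recv 97: fwd
Round 3: pos5(id30) recv 75: fwd; pos2(id75) recv 97: fwd
Round 4: pos6(id97) recv 75: drop; pos3(id54) recv 97: fwd
Round 5: pos4(id67) recv 97: fwd
Round 6: pos5(id30) recv 97: fwd
Round 7: pos6(id97) recv 97: ELECTED
Message ID 67 originates at pos 4; dropped at pos 6 in round 2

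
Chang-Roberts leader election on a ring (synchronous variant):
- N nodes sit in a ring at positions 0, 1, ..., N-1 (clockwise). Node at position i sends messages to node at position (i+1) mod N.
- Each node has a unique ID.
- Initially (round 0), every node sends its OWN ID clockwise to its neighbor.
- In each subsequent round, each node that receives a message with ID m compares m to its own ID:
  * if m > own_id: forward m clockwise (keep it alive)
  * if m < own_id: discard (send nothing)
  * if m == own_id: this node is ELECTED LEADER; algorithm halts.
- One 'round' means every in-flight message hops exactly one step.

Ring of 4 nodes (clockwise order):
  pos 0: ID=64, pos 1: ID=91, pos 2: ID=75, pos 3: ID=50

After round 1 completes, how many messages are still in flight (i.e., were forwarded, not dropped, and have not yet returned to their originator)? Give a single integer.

Round 1: pos1(id91) recv 64: drop; pos2(id75) recv 91: fwd; pos3(id50) recv 75: fwd; pos0(id64) recv 50: drop
After round 1: 2 messages still in flight

Answer: 2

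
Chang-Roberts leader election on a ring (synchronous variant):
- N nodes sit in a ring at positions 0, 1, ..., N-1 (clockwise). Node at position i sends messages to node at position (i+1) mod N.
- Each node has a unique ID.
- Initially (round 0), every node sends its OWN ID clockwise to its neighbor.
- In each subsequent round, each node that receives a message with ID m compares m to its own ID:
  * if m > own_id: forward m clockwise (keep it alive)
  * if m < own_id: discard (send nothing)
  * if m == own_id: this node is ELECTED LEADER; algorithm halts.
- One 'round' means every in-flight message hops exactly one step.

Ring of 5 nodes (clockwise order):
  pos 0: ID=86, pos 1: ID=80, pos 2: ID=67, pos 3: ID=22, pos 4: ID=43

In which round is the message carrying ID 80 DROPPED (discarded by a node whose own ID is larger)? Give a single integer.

Round 1: pos1(id80) recv 86: fwd; pos2(id67) recv 80: fwd; pos3(id22) recv 67: fwd; pos4(id43) recv 22: drop; pos0(id86) recv 43: drop
Round 2: pos2(id67) recv 86: fwd; pos3(id22) recv 80: fwd; pos4(id43) recv 67: fwd
Round 3: pos3(id22) recv 86: fwd; pos4(id43) recv 80: fwd; pos0(id86) recv 67: drop
Round 4: pos4(id43) recv 86: fwd; pos0(id86) recv 80: drop
Round 5: pos0(id86) recv 86: ELECTED
Message ID 80 originates at pos 1; dropped at pos 0 in round 4

Answer: 4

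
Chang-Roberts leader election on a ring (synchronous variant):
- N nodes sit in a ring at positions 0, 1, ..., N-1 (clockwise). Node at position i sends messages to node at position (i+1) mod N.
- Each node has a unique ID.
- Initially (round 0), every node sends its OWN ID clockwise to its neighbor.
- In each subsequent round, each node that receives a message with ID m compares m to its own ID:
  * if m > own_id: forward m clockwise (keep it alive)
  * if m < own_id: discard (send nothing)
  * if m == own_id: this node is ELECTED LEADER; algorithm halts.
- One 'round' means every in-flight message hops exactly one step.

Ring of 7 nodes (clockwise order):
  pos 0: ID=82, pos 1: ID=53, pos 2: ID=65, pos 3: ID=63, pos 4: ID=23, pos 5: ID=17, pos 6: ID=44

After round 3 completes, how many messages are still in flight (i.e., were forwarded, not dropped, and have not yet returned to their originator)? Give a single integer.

Answer: 3

Derivation:
Round 1: pos1(id53) recv 82: fwd; pos2(id65) recv 53: drop; pos3(id63) recv 65: fwd; pos4(id23) recv 63: fwd; pos5(id17) recv 23: fwd; pos6(id44) recv 17: drop; pos0(id82) recv 44: drop
Round 2: pos2(id65) recv 82: fwd; pos4(id23) recv 65: fwd; pos5(id17) recv 63: fwd; pos6(id44) recv 23: drop
Round 3: pos3(id63) recv 82: fwd; pos5(id17) recv 65: fwd; pos6(id44) recv 63: fwd
After round 3: 3 messages still in flight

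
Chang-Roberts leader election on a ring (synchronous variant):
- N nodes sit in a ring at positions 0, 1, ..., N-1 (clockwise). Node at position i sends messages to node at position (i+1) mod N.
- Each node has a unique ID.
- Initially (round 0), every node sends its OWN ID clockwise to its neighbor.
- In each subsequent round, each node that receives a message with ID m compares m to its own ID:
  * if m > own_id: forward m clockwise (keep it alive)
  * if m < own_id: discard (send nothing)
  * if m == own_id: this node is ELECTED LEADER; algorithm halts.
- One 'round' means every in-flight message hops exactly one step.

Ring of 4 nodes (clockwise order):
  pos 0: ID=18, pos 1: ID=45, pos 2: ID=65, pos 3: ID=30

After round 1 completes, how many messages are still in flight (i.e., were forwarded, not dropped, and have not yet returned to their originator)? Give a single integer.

Answer: 2

Derivation:
Round 1: pos1(id45) recv 18: drop; pos2(id65) recv 45: drop; pos3(id30) recv 65: fwd; pos0(id18) recv 30: fwd
After round 1: 2 messages still in flight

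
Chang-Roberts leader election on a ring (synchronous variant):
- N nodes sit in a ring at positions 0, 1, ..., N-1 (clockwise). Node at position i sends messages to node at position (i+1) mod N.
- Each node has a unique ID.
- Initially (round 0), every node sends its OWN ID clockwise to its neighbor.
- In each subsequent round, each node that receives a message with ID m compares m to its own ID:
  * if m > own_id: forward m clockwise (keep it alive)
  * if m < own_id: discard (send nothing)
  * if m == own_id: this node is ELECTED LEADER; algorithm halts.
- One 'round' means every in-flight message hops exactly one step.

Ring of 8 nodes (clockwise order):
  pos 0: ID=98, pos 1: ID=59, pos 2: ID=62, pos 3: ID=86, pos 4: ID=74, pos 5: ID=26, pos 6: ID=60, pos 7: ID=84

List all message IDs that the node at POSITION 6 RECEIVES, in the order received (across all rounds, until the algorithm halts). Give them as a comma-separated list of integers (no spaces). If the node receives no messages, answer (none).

Answer: 26,74,86,98

Derivation:
Round 1: pos1(id59) recv 98: fwd; pos2(id62) recv 59: drop; pos3(id86) recv 62: drop; pos4(id74) recv 86: fwd; pos5(id26) recv 74: fwd; pos6(id60) recv 26: drop; pos7(id84) recv 60: drop; pos0(id98) recv 84: drop
Round 2: pos2(id62) recv 98: fwd; pos5(id26) recv 86: fwd; pos6(id60) recv 74: fwd
Round 3: pos3(id86) recv 98: fwd; pos6(id60) recv 86: fwd; pos7(id84) recv 74: drop
Round 4: pos4(id74) recv 98: fwd; pos7(id84) recv 86: fwd
Round 5: pos5(id26) recv 98: fwd; pos0(id98) recv 86: drop
Round 6: pos6(id60) recv 98: fwd
Round 7: pos7(id84) recv 98: fwd
Round 8: pos0(id98) recv 98: ELECTED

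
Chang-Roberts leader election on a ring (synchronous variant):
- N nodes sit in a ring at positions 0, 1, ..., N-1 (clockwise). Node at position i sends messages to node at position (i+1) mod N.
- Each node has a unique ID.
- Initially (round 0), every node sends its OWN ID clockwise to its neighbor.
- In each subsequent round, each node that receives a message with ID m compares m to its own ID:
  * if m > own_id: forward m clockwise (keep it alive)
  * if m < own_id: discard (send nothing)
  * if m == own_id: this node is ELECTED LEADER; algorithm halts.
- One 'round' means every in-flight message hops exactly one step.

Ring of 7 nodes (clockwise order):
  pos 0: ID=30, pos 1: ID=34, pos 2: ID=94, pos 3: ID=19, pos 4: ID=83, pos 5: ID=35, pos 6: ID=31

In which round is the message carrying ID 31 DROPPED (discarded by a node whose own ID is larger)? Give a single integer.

Round 1: pos1(id34) recv 30: drop; pos2(id94) recv 34: drop; pos3(id19) recv 94: fwd; pos4(id83) recv 19: drop; pos5(id35) recv 83: fwd; pos6(id31) recv 35: fwd; pos0(id30) recv 31: fwd
Round 2: pos4(id83) recv 94: fwd; pos6(id31) recv 83: fwd; pos0(id30) recv 35: fwd; pos1(id34) recv 31: drop
Round 3: pos5(id35) recv 94: fwd; pos0(id30) recv 83: fwd; pos1(id34) recv 35: fwd
Round 4: pos6(id31) recv 94: fwd; pos1(id34) recv 83: fwd; pos2(id94) recv 35: drop
Round 5: pos0(id30) recv 94: fwd; pos2(id94) recv 83: drop
Round 6: pos1(id34) recv 94: fwd
Round 7: pos2(id94) recv 94: ELECTED
Message ID 31 originates at pos 6; dropped at pos 1 in round 2

Answer: 2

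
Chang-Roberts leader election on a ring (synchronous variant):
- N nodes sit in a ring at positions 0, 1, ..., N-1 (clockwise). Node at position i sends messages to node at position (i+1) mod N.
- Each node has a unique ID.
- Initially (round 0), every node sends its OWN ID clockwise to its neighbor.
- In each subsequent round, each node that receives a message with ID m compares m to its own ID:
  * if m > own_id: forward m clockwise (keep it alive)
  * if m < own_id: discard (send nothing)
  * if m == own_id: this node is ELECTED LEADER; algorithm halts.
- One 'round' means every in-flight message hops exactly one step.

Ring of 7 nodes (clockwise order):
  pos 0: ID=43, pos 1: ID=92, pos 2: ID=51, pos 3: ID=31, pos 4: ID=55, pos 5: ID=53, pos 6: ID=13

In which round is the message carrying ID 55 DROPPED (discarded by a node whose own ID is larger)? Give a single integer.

Round 1: pos1(id92) recv 43: drop; pos2(id51) recv 92: fwd; pos3(id31) recv 51: fwd; pos4(id55) recv 31: drop; pos5(id53) recv 55: fwd; pos6(id13) recv 53: fwd; pos0(id43) recv 13: drop
Round 2: pos3(id31) recv 92: fwd; pos4(id55) recv 51: drop; pos6(id13) recv 55: fwd; pos0(id43) recv 53: fwd
Round 3: pos4(id55) recv 92: fwd; pos0(id43) recv 55: fwd; pos1(id92) recv 53: drop
Round 4: pos5(id53) recv 92: fwd; pos1(id92) recv 55: drop
Round 5: pos6(id13) recv 92: fwd
Round 6: pos0(id43) recv 92: fwd
Round 7: pos1(id92) recv 92: ELECTED
Message ID 55 originates at pos 4; dropped at pos 1 in round 4

Answer: 4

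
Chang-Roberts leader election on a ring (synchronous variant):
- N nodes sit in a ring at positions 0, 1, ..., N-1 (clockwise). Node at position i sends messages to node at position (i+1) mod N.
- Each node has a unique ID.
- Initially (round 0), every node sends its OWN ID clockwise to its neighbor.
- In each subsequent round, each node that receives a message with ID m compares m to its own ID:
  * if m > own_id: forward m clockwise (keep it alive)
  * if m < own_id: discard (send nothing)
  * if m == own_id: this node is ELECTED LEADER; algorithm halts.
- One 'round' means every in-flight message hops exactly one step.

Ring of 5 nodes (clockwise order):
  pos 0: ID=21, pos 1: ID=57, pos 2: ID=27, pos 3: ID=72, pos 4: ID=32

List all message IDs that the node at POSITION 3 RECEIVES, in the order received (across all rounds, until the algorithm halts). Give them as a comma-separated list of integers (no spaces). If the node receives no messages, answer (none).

Answer: 27,57,72

Derivation:
Round 1: pos1(id57) recv 21: drop; pos2(id27) recv 57: fwd; pos3(id72) recv 27: drop; pos4(id32) recv 72: fwd; pos0(id21) recv 32: fwd
Round 2: pos3(id72) recv 57: drop; pos0(id21) recv 72: fwd; pos1(id57) recv 32: drop
Round 3: pos1(id57) recv 72: fwd
Round 4: pos2(id27) recv 72: fwd
Round 5: pos3(id72) recv 72: ELECTED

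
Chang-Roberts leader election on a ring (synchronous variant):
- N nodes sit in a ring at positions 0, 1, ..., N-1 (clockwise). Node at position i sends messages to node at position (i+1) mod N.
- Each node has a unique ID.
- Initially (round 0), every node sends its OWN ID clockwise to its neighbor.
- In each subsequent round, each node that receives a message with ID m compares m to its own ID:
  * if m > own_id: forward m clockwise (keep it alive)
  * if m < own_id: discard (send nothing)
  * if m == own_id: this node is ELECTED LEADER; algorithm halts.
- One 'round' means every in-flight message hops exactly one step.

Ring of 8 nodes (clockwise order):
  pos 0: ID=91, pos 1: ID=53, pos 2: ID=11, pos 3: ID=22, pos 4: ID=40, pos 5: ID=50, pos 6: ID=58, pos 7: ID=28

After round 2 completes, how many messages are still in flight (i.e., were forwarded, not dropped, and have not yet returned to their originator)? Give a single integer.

Round 1: pos1(id53) recv 91: fwd; pos2(id11) recv 53: fwd; pos3(id22) recv 11: drop; pos4(id40) recv 22: drop; pos5(id50) recv 40: drop; pos6(id58) recv 50: drop; pos7(id28) recv 58: fwd; pos0(id91) recv 28: drop
Round 2: pos2(id11) recv 91: fwd; pos3(id22) recv 53: fwd; pos0(id91) recv 58: drop
After round 2: 2 messages still in flight

Answer: 2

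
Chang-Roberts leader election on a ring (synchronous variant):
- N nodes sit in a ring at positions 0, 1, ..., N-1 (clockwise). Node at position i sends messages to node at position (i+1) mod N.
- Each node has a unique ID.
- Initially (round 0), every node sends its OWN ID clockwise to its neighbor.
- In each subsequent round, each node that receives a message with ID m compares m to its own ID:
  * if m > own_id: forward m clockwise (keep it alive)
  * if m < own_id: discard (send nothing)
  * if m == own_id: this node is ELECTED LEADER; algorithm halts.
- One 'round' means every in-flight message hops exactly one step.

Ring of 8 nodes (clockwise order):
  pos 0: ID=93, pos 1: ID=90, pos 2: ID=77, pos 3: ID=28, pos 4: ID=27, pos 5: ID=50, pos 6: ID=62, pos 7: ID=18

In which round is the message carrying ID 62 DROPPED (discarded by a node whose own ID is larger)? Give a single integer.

Round 1: pos1(id90) recv 93: fwd; pos2(id77) recv 90: fwd; pos3(id28) recv 77: fwd; pos4(id27) recv 28: fwd; pos5(id50) recv 27: drop; pos6(id62) recv 50: drop; pos7(id18) recv 62: fwd; pos0(id93) recv 18: drop
Round 2: pos2(id77) recv 93: fwd; pos3(id28) recv 90: fwd; pos4(id27) recv 77: fwd; pos5(id50) recv 28: drop; pos0(id93) recv 62: drop
Round 3: pos3(id28) recv 93: fwd; pos4(id27) recv 90: fwd; pos5(id50) recv 77: fwd
Round 4: pos4(id27) recv 93: fwd; pos5(id50) recv 90: fwd; pos6(id62) recv 77: fwd
Round 5: pos5(id50) recv 93: fwd; pos6(id62) recv 90: fwd; pos7(id18) recv 77: fwd
Round 6: pos6(id62) recv 93: fwd; pos7(id18) recv 90: fwd; pos0(id93) recv 77: drop
Round 7: pos7(id18) recv 93: fwd; pos0(id93) recv 90: drop
Round 8: pos0(id93) recv 93: ELECTED
Message ID 62 originates at pos 6; dropped at pos 0 in round 2

Answer: 2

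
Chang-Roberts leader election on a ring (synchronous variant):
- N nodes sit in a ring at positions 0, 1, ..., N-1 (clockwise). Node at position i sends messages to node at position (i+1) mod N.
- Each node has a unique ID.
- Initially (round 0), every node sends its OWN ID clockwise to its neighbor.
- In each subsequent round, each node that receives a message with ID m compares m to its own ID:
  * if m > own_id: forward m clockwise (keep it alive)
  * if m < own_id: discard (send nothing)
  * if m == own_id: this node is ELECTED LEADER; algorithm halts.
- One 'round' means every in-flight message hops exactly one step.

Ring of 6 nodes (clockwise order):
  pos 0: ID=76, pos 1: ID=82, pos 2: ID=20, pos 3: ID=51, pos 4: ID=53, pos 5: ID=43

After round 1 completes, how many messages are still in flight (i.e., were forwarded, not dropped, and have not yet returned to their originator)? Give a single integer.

Answer: 2

Derivation:
Round 1: pos1(id82) recv 76: drop; pos2(id20) recv 82: fwd; pos3(id51) recv 20: drop; pos4(id53) recv 51: drop; pos5(id43) recv 53: fwd; pos0(id76) recv 43: drop
After round 1: 2 messages still in flight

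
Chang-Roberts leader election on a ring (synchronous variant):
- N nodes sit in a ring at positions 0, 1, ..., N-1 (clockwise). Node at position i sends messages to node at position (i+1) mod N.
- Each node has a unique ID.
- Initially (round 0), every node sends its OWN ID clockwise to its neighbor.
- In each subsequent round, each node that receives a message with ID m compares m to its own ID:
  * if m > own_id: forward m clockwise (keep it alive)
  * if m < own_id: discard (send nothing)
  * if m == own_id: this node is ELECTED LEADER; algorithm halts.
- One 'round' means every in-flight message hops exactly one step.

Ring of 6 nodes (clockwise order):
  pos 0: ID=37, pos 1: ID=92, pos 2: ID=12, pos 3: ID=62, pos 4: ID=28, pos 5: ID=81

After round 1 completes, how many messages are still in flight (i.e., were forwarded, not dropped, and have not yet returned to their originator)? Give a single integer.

Answer: 3

Derivation:
Round 1: pos1(id92) recv 37: drop; pos2(id12) recv 92: fwd; pos3(id62) recv 12: drop; pos4(id28) recv 62: fwd; pos5(id81) recv 28: drop; pos0(id37) recv 81: fwd
After round 1: 3 messages still in flight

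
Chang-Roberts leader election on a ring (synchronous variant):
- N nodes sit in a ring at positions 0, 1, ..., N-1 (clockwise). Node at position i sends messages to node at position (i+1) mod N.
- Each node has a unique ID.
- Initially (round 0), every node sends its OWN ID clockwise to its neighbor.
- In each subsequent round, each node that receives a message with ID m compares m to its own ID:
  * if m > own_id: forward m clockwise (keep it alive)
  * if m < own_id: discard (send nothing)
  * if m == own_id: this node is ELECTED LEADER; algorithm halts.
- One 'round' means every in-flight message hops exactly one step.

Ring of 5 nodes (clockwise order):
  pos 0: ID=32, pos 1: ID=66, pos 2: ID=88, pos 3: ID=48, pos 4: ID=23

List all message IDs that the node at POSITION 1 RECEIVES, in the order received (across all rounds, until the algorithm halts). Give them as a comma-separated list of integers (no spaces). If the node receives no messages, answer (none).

Answer: 32,48,88

Derivation:
Round 1: pos1(id66) recv 32: drop; pos2(id88) recv 66: drop; pos3(id48) recv 88: fwd; pos4(id23) recv 48: fwd; pos0(id32) recv 23: drop
Round 2: pos4(id23) recv 88: fwd; pos0(id32) recv 48: fwd
Round 3: pos0(id32) recv 88: fwd; pos1(id66) recv 48: drop
Round 4: pos1(id66) recv 88: fwd
Round 5: pos2(id88) recv 88: ELECTED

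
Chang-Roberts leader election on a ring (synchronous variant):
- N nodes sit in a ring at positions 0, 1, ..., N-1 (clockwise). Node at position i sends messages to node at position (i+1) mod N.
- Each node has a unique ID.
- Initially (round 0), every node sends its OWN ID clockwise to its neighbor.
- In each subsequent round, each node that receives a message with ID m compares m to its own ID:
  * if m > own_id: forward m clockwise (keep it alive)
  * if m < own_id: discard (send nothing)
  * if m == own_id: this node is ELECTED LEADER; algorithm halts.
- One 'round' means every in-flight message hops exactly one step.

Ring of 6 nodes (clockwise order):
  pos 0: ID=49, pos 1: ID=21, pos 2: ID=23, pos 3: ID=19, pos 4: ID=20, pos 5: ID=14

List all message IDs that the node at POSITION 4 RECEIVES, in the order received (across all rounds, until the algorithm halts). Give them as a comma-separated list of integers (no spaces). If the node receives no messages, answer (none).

Round 1: pos1(id21) recv 49: fwd; pos2(id23) recv 21: drop; pos3(id19) recv 23: fwd; pos4(id20) recv 19: drop; pos5(id14) recv 20: fwd; pos0(id49) recv 14: drop
Round 2: pos2(id23) recv 49: fwd; pos4(id20) recv 23: fwd; pos0(id49) recv 20: drop
Round 3: pos3(id19) recv 49: fwd; pos5(id14) recv 23: fwd
Round 4: pos4(id20) recv 49: fwd; pos0(id49) recv 23: drop
Round 5: pos5(id14) recv 49: fwd
Round 6: pos0(id49) recv 49: ELECTED

Answer: 19,23,49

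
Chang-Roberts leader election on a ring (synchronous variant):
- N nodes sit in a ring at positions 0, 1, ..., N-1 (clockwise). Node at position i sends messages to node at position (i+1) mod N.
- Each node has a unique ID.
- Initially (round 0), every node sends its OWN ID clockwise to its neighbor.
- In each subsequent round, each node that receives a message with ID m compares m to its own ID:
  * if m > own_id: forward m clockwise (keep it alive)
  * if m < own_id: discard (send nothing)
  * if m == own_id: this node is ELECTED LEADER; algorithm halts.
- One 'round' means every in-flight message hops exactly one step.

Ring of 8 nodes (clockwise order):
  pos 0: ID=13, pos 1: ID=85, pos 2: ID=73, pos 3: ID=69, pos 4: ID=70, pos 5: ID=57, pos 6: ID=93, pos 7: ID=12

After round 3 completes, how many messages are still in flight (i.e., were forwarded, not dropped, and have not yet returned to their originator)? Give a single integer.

Round 1: pos1(id85) recv 13: drop; pos2(id73) recv 85: fwd; pos3(id69) recv 73: fwd; pos4(id70) recv 69: drop; pos5(id57) recv 70: fwd; pos6(id93) recv 57: drop; pos7(id12) recv 93: fwd; pos0(id13) recv 12: drop
Round 2: pos3(id69) recv 85: fwd; pos4(id70) recv 73: fwd; pos6(id93) recv 70: drop; pos0(id13) recv 93: fwd
Round 3: pos4(id70) recv 85: fwd; pos5(id57) recv 73: fwd; pos1(id85) recv 93: fwd
After round 3: 3 messages still in flight

Answer: 3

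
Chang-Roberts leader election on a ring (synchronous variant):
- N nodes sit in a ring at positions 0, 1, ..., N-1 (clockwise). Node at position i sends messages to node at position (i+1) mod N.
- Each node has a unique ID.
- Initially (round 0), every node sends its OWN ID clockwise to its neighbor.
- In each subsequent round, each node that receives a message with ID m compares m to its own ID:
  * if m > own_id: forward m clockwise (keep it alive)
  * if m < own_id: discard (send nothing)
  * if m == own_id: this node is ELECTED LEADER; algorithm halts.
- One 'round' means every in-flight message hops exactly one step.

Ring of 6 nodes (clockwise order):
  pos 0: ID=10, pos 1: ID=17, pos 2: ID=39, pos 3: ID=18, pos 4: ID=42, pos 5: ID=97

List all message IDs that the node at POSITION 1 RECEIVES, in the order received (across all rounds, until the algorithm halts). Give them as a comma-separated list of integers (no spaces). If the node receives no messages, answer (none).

Round 1: pos1(id17) recv 10: drop; pos2(id39) recv 17: drop; pos3(id18) recv 39: fwd; pos4(id42) recv 18: drop; pos5(id97) recv 42: drop; pos0(id10) recv 97: fwd
Round 2: pos4(id42) recv 39: drop; pos1(id17) recv 97: fwd
Round 3: pos2(id39) recv 97: fwd
Round 4: pos3(id18) recv 97: fwd
Round 5: pos4(id42) recv 97: fwd
Round 6: pos5(id97) recv 97: ELECTED

Answer: 10,97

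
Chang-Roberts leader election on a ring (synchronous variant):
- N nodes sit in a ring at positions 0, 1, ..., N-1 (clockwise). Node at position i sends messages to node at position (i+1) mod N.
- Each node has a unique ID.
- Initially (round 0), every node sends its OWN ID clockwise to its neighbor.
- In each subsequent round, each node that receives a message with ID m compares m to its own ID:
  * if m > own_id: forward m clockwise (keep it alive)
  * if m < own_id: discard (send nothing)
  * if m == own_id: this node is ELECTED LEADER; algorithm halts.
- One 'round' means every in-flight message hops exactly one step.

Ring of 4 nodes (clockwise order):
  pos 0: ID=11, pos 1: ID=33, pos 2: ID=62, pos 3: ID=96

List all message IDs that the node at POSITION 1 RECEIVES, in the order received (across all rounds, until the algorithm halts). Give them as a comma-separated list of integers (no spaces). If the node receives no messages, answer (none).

Answer: 11,96

Derivation:
Round 1: pos1(id33) recv 11: drop; pos2(id62) recv 33: drop; pos3(id96) recv 62: drop; pos0(id11) recv 96: fwd
Round 2: pos1(id33) recv 96: fwd
Round 3: pos2(id62) recv 96: fwd
Round 4: pos3(id96) recv 96: ELECTED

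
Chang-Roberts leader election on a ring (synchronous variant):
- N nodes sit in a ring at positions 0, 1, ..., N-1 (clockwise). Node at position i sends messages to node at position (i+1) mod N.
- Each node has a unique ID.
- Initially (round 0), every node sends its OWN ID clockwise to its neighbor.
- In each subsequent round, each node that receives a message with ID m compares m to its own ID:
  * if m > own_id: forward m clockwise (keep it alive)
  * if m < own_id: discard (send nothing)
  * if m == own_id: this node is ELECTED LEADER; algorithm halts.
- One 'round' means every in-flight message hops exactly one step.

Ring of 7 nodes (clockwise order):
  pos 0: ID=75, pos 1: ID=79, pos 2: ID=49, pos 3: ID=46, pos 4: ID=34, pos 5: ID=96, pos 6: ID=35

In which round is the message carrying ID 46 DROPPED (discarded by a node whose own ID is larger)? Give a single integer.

Answer: 2

Derivation:
Round 1: pos1(id79) recv 75: drop; pos2(id49) recv 79: fwd; pos3(id46) recv 49: fwd; pos4(id34) recv 46: fwd; pos5(id96) recv 34: drop; pos6(id35) recv 96: fwd; pos0(id75) recv 35: drop
Round 2: pos3(id46) recv 79: fwd; pos4(id34) recv 49: fwd; pos5(id96) recv 46: drop; pos0(id75) recv 96: fwd
Round 3: pos4(id34) recv 79: fwd; pos5(id96) recv 49: drop; pos1(id79) recv 96: fwd
Round 4: pos5(id96) recv 79: drop; pos2(id49) recv 96: fwd
Round 5: pos3(id46) recv 96: fwd
Round 6: pos4(id34) recv 96: fwd
Round 7: pos5(id96) recv 96: ELECTED
Message ID 46 originates at pos 3; dropped at pos 5 in round 2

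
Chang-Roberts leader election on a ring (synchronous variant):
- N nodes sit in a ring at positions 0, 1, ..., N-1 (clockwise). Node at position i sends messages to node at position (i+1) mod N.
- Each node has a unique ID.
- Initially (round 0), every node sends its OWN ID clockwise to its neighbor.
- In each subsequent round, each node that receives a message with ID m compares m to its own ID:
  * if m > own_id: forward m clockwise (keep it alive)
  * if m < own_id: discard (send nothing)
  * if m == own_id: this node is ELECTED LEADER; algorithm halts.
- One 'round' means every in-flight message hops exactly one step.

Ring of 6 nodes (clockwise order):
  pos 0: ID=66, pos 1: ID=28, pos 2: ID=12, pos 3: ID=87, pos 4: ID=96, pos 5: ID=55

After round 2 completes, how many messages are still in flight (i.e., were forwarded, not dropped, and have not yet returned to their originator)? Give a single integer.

Round 1: pos1(id28) recv 66: fwd; pos2(id12) recv 28: fwd; pos3(id87) recv 12: drop; pos4(id96) recv 87: drop; pos5(id55) recv 96: fwd; pos0(id66) recv 55: drop
Round 2: pos2(id12) recv 66: fwd; pos3(id87) recv 28: drop; pos0(id66) recv 96: fwd
After round 2: 2 messages still in flight

Answer: 2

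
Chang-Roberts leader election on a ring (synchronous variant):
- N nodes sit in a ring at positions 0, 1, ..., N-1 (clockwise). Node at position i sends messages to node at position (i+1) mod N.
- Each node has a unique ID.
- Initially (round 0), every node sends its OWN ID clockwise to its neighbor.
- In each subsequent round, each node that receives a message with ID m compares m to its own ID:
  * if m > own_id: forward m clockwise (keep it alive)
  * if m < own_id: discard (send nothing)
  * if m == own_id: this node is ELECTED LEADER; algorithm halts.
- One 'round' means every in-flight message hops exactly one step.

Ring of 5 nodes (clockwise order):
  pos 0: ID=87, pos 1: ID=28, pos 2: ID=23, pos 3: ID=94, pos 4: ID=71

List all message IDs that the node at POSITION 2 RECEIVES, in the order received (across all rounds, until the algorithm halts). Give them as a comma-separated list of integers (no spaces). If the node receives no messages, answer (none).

Round 1: pos1(id28) recv 87: fwd; pos2(id23) recv 28: fwd; pos3(id94) recv 23: drop; pos4(id71) recv 94: fwd; pos0(id87) recv 71: drop
Round 2: pos2(id23) recv 87: fwd; pos3(id94) recv 28: drop; pos0(id87) recv 94: fwd
Round 3: pos3(id94) recv 87: drop; pos1(id28) recv 94: fwd
Round 4: pos2(id23) recv 94: fwd
Round 5: pos3(id94) recv 94: ELECTED

Answer: 28,87,94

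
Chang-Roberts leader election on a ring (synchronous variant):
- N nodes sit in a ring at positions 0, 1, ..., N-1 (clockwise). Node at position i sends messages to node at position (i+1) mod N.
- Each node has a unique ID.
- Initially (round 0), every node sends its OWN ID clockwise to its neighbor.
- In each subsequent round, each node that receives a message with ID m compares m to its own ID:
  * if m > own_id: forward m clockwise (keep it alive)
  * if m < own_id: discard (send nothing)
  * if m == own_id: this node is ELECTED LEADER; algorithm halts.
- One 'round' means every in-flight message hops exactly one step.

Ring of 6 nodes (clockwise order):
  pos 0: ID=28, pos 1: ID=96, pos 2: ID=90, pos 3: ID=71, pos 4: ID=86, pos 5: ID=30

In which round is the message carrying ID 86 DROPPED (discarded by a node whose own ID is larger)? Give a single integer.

Round 1: pos1(id96) recv 28: drop; pos2(id90) recv 96: fwd; pos3(id71) recv 90: fwd; pos4(id86) recv 71: drop; pos5(id30) recv 86: fwd; pos0(id28) recv 30: fwd
Round 2: pos3(id71) recv 96: fwd; pos4(id86) recv 90: fwd; pos0(id28) recv 86: fwd; pos1(id96) recv 30: drop
Round 3: pos4(id86) recv 96: fwd; pos5(id30) recv 90: fwd; pos1(id96) recv 86: drop
Round 4: pos5(id30) recv 96: fwd; pos0(id28) recv 90: fwd
Round 5: pos0(id28) recv 96: fwd; pos1(id96) recv 90: drop
Round 6: pos1(id96) recv 96: ELECTED
Message ID 86 originates at pos 4; dropped at pos 1 in round 3

Answer: 3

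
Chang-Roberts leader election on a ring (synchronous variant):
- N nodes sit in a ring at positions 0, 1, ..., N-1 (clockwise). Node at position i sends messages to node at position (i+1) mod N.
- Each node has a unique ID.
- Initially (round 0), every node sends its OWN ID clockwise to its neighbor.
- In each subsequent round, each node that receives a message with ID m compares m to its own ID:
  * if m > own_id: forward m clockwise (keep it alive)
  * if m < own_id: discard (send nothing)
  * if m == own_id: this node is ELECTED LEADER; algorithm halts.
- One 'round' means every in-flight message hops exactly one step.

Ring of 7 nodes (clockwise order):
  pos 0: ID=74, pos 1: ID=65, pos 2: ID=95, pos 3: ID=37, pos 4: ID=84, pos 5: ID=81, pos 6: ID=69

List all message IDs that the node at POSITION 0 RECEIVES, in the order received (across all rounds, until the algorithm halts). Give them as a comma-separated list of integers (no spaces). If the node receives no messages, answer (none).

Answer: 69,81,84,95

Derivation:
Round 1: pos1(id65) recv 74: fwd; pos2(id95) recv 65: drop; pos3(id37) recv 95: fwd; pos4(id84) recv 37: drop; pos5(id81) recv 84: fwd; pos6(id69) recv 81: fwd; pos0(id74) recv 69: drop
Round 2: pos2(id95) recv 74: drop; pos4(id84) recv 95: fwd; pos6(id69) recv 84: fwd; pos0(id74) recv 81: fwd
Round 3: pos5(id81) recv 95: fwd; pos0(id74) recv 84: fwd; pos1(id65) recv 81: fwd
Round 4: pos6(id69) recv 95: fwd; pos1(id65) recv 84: fwd; pos2(id95) recv 81: drop
Round 5: pos0(id74) recv 95: fwd; pos2(id95) recv 84: drop
Round 6: pos1(id65) recv 95: fwd
Round 7: pos2(id95) recv 95: ELECTED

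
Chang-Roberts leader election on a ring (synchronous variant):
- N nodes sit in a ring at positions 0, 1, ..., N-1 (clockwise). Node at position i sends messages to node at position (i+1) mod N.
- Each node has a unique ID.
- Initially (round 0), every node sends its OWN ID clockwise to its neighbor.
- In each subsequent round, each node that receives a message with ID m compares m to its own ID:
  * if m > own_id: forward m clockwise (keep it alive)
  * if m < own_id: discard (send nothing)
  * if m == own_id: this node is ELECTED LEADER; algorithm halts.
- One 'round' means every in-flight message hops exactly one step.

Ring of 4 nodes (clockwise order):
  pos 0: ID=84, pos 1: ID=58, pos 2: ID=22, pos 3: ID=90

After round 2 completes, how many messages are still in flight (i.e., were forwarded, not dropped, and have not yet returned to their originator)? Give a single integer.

Answer: 2

Derivation:
Round 1: pos1(id58) recv 84: fwd; pos2(id22) recv 58: fwd; pos3(id90) recv 22: drop; pos0(id84) recv 90: fwd
Round 2: pos2(id22) recv 84: fwd; pos3(id90) recv 58: drop; pos1(id58) recv 90: fwd
After round 2: 2 messages still in flight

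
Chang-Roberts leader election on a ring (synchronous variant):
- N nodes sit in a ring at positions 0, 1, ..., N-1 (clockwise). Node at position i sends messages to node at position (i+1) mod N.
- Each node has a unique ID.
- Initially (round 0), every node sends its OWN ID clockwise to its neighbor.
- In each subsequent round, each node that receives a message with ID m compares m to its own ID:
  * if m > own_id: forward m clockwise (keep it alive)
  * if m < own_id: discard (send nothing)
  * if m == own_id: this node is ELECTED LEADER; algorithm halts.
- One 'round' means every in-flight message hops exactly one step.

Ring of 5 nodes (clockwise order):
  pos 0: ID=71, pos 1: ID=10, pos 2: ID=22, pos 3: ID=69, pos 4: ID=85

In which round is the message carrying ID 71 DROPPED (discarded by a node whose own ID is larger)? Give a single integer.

Answer: 4

Derivation:
Round 1: pos1(id10) recv 71: fwd; pos2(id22) recv 10: drop; pos3(id69) recv 22: drop; pos4(id85) recv 69: drop; pos0(id71) recv 85: fwd
Round 2: pos2(id22) recv 71: fwd; pos1(id10) recv 85: fwd
Round 3: pos3(id69) recv 71: fwd; pos2(id22) recv 85: fwd
Round 4: pos4(id85) recv 71: drop; pos3(id69) recv 85: fwd
Round 5: pos4(id85) recv 85: ELECTED
Message ID 71 originates at pos 0; dropped at pos 4 in round 4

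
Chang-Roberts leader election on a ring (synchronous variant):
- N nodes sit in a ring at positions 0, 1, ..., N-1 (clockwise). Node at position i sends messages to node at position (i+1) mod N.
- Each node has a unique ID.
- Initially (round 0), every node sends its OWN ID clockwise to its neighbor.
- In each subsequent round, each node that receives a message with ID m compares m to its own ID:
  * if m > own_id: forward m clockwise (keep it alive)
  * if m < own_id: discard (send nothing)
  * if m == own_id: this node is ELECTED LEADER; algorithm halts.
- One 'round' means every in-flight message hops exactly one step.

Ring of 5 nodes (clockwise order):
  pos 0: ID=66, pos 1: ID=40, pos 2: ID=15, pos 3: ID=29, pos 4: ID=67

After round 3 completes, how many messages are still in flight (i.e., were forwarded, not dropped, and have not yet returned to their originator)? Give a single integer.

Answer: 2

Derivation:
Round 1: pos1(id40) recv 66: fwd; pos2(id15) recv 40: fwd; pos3(id29) recv 15: drop; pos4(id67) recv 29: drop; pos0(id66) recv 67: fwd
Round 2: pos2(id15) recv 66: fwd; pos3(id29) recv 40: fwd; pos1(id40) recv 67: fwd
Round 3: pos3(id29) recv 66: fwd; pos4(id67) recv 40: drop; pos2(id15) recv 67: fwd
After round 3: 2 messages still in flight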